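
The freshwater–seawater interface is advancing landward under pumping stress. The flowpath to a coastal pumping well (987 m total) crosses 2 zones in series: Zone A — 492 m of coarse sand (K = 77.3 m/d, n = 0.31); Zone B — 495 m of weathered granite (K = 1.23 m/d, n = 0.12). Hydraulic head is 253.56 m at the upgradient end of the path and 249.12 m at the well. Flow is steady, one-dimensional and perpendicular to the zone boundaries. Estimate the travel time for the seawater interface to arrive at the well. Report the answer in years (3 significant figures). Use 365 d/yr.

53.5 years

Total head drop ΔH = 253.56 − 249.12 = 4.44 m
Continuity: the same q passes through each zone, so ΔH = q·Σ(L_j/K_j) — the zones act as resistances in series.
Σ(L/K) = 492/77.3 + 495/1.23 = 6.365 + 402.4 = 408.8 d
q = ΔH / Σ(L/K) = 4.44 / 408.8 = 0.01086 m/d (same in every zone)
Zone A: v = q/n = 0.01086/0.31 = 0.03504 m/d → t_A = 492/0.03504 = 14040 d
Zone B: v = q/n = 0.01086/0.12 = 0.09051 m/d → t_B = 495/0.09051 = 5469 d
Total t = 14040 + 5469 = 19510 d
   = 19510 / 365 = 53.5 yr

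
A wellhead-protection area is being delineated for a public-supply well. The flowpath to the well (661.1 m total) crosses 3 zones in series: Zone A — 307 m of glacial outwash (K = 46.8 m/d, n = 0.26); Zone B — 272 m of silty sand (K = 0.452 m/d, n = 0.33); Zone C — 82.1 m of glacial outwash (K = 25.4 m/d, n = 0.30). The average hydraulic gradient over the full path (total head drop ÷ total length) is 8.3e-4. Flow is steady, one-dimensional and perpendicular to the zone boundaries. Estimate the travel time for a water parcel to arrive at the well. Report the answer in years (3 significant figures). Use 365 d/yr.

593 years

Continuity: the same q passes through each zone, so ΔH = q·Σ(L_j/K_j) — the zones act as resistances in series.
Σ(L/K) = 307/46.8 + 272/0.452 + 82.1/25.4 = 6.560 + 601.8 + 3.232 = 611.6 d
K_eq = L_total / Σ(L/K) = 661.1 / 611.6 = 1.081 m/d
q = K_eq · i = 1.081 × 8.3e-4 = 8.972e-4 m/d (same in every zone)
Zone A: v = q/n = 8.972e-4/0.26 = 0.003451 m/d → t_A = 307/0.003451 = 88960 d
Zone B: v = q/n = 8.972e-4/0.33 = 0.002719 m/d → t_B = 272/0.002719 = 100000 d
Zone C: v = q/n = 8.972e-4/0.30 = 0.002991 m/d → t_C = 82.1/0.002991 = 27450 d
Total t = 88960 + 100000 + 27450 = 216500 d
   = 216500 / 365 = 593 yr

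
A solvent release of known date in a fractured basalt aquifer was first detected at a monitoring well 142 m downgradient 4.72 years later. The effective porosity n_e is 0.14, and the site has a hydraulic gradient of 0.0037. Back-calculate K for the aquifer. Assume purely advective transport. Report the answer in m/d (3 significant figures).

t = 4.72 years = 1723 d
v = L / t = 142 / 1723 = 0.08242 m/d
K = v · n / i = 0.08242 × 0.14 / 0.0037 = 3.12 m/d

3.12 m/d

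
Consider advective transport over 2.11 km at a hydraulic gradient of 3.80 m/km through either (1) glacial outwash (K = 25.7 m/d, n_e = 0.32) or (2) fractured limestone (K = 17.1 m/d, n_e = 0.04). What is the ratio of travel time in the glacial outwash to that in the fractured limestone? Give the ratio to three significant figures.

Unit 1 (glacial outwash): v = 25.7×0.0038/0.32 = 0.3052 m/d, t = 2110/0.3052 = 6914 d
Unit 2 (fractured limestone): v = 17.1×0.0038/0.04 = 1.625 m/d, t = 2110/1.625 = 1299 d
t(glacial outwash) / t(fractured limestone) = 6914/1299 = 5.32

5.32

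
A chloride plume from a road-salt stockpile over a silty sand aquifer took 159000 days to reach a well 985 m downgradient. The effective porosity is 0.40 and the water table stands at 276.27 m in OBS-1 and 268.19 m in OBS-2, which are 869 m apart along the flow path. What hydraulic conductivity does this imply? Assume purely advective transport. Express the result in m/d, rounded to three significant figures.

Hydraulic gradient i = (276.27 − 268.19) / 869 = 8.08 / 869 = 0.009298
v = L / t = 985 / 159000 = 0.006195 m/d
K = v · n / i = 0.006195 × 0.40 / 0.009298 = 0.267 m/d

0.267 m/d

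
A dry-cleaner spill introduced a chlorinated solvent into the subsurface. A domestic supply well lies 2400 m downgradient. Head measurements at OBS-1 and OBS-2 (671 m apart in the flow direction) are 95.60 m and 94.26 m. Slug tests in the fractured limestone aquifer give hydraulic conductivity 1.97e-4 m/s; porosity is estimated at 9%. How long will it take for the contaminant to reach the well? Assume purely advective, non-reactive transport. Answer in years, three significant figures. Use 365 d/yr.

17.4 years

Hydraulic gradient i = (95.60 − 94.26) / 671 = 1.34 / 671 = 0.001997
K = 1.97e-4 m/s × 86400 s/d = 17.02 m/d
Darcy flux q = K·i = 17.02 × 0.001997 = 0.03399 m/d
v = Ki/n = 17.02·0.001997/0.09 = 0.3777 m/d
t = L / v = 2400 / 0.3777 = 6355 d
   = 6355 / 365 = 17.4 yr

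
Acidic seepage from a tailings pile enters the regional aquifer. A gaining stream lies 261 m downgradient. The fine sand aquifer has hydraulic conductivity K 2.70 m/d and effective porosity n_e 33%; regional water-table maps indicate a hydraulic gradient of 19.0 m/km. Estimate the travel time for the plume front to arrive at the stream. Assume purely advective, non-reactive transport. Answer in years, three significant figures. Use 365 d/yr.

Darcy flux q = K·i = 2.70 × 0.019 = 0.05130 m/d
Average linear velocity = 0.05130 / 0.33 = 0.1555 m/d
t = L / v = 261 / 0.1555 = 1679 d
   = 1679 / 365 = 4.60 yr

4.60 years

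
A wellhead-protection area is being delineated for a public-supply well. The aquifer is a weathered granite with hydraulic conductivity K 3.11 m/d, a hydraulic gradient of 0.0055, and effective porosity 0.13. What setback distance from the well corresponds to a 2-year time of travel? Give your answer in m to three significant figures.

96.1 m

Darcy flux q = K·i = 3.11 × 0.0055 = 0.01711 m/d
v_s = q/n_e = 0.01711/0.13 = 0.1316 m/d
T = 2 yr × 365 = 730 d
L = v × T = 0.1316 × 730 = 96.05 m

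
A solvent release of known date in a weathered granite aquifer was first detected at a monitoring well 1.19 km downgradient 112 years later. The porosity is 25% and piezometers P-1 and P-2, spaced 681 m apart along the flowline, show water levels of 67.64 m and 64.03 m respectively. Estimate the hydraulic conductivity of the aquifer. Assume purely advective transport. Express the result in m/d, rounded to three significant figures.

1.37 m/d

Hydraulic gradient i = (67.64 − 64.03) / 681 = 3.61 / 681 = 0.005301
t = 112 years = 40880 d
L = 1.19 km = 1190 m
v = L / t = 1190 / 40880 = 0.02911 m/d
K = v · n / i = 0.02911 × 0.25 / 0.005301 = 1.37 m/d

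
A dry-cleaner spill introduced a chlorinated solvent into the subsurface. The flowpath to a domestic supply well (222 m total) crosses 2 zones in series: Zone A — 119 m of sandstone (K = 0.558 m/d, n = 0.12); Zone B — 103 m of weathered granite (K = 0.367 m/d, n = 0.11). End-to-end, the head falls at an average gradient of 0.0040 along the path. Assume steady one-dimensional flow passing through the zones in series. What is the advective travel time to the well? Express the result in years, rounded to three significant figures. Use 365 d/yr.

39.0 years

Continuity: the same q passes through each zone, so ΔH = q·Σ(L_j/K_j) — the zones act as resistances in series.
Σ(L/K) = 119/0.558 + 103/0.367 = 213.3 + 280.7 = 493.9 d
K_eq = L_total / Σ(L/K) = 222 / 493.9 = 0.4495 m/d
q = K_eq · i = 0.4495 × 0.0040 = 0.001798 m/d (same in every zone)
Zone A: v = q/n = 0.001798/0.12 = 0.01498 m/d → t_A = 119/0.01498 = 7943 d
Zone B: v = q/n = 0.001798/0.11 = 0.01634 m/d → t_B = 103/0.01634 = 6302 d
Total t = 7943 + 6302 = 14240 d
   = 14240 / 365 = 39.0 yr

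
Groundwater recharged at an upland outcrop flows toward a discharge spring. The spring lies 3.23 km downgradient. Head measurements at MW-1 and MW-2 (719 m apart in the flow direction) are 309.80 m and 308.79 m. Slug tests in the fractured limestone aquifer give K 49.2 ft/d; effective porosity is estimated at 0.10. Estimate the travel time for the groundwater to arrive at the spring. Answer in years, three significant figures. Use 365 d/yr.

42.0 years

Hydraulic gradient i = (309.80 − 308.79) / 719 = 1.01 / 719 = 0.001405
K = 49.2 ft/d × 0.3048 = 15.00 m/d
Specific discharge q = 15.00 × 0.001405 = 0.02107 m/d
Seepage velocity v = q / n = 0.02107 / 0.10 = 0.2107 m/d
L = 3.23 km = 3230 m
t = L / v = 3230 / 0.2107 = 15330 d
   = 15330 / 365 = 42.0 yr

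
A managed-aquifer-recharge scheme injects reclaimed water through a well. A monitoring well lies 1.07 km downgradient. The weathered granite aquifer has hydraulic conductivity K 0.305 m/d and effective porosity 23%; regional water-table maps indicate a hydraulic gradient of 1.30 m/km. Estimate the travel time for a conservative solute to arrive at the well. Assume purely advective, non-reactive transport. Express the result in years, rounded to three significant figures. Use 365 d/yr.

Darcy flux q = K·i = 0.305 × 0.0013 = 3.965e-4 m/d
Seepage velocity v = q / n = 3.965e-4 / 0.23 = 0.001724 m/d
L = 1.07 km = 1070 m
t = L / v = 1070 / 0.001724 = 620700 d
   = 620700 / 365 = 1700 yr

1700 years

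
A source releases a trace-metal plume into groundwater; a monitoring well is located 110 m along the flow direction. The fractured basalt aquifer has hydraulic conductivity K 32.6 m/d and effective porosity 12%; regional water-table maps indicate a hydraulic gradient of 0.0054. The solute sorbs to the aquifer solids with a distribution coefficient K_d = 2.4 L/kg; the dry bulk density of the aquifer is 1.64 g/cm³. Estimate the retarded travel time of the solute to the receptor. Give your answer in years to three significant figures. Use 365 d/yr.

Specific discharge q = 32.6 × 0.0054 = 0.1760 m/d
v_s = q/n_e = 0.1760/0.12 = 1.467 m/d
Retardation R = 1 + ρ_b·K_d/n = 1 + 1.64×2.4/0.12 = 33.80
Contaminant velocity v_c = v/R = 1.467/33.80 = 0.04340 m/d
t = L/v_c = 110/0.04340 = 2534 d
   = 2534/365 = 6.94 yr

6.94 years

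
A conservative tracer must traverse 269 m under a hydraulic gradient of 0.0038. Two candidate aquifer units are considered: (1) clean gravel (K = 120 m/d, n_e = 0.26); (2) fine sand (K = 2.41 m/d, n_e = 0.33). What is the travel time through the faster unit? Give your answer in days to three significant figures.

153 days

Unit 1 (clean gravel): v = 120×0.0038/0.26 = 1.754 m/d, t = 269/1.754 = 153.4 d
Unit 2 (fine sand): v = 2.41×0.0038/0.33 = 0.02775 m/d, t = 269/0.02775 = 9693 d
Faster unit: t = 153 d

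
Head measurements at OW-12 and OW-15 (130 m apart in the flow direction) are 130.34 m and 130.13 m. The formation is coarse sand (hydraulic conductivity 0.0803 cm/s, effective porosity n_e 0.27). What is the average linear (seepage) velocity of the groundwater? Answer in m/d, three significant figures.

0.415 m/d

Hydraulic gradient i = (130.34 − 130.13) / 130 = 0.21 / 130 = 0.001615
K = 0.0803 cm/s × 864 = 69.38 m/d
q = Ki = 69.38 × 0.001615 = 0.1121 m/d
v = Ki/n = 69.38·0.001615/0.27 = 0.4151 m/d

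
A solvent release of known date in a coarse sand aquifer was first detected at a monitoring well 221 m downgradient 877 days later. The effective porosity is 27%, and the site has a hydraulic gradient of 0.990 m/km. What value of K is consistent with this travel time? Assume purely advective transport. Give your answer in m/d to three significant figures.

68.7 m/d

v = L / t = 221 / 877 = 0.2520 m/d
K = v · n / i = 0.2520 × 0.27 / 9.9e-4 = 68.7 m/d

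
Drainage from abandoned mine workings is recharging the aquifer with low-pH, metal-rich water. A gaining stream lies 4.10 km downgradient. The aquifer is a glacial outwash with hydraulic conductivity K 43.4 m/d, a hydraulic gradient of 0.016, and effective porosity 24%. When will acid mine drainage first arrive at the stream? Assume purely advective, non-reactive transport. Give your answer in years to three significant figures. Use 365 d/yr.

3.88 years

Darcy flux q = K·i = 43.4 × 0.016 = 0.6944 m/d
Seepage velocity v = q / n = 0.6944 / 0.24 = 2.893 m/d
L = 4.10 km = 4100 m
t = L / v = 4100 / 2.893 = 1417 d
   = 1417 / 365 = 3.88 yr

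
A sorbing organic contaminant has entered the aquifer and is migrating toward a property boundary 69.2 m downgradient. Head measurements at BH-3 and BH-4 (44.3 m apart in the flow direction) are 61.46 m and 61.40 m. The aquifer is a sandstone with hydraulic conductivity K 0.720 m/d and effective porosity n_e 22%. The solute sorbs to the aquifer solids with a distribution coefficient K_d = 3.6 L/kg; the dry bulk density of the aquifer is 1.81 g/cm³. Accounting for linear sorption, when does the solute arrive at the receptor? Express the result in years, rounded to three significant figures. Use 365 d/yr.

1310 years

Hydraulic gradient i = (61.46 − 61.40) / 44.3 = 0.06 / 44.3 = 0.001354
q = Ki = 0.720 × 0.001354 = 9.752e-4 m/d
Average linear velocity = 9.752e-4 / 0.22 = 0.004433 m/d
Retardation R = 1 + ρ_b·K_d/n = 1 + 1.81×3.6/0.22 = 30.62
Contaminant velocity v_c = v/R = 0.004433/30.62 = 1.448e-4 m/d
t = L/v_c = 69.2/1.448e-4 = 478000 d
   = 478000/365 = 1310 yr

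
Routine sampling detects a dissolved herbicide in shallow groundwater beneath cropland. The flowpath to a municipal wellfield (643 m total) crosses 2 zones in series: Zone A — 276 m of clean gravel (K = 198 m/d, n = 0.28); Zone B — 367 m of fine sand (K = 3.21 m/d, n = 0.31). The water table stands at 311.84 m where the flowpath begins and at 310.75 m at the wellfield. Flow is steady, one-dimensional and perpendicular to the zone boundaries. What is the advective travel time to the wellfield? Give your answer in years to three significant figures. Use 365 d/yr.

55.6 years

Total head drop ΔH = 311.84 − 310.75 = 1.09 m
Continuity: the same q passes through each zone, so ΔH = q·Σ(L_j/K_j) — the zones act as resistances in series.
Σ(L/K) = 276/198 + 367/3.21 = 1.394 + 114.3 = 115.7 d
q = ΔH / Σ(L/K) = 1.09 / 115.7 = 0.009419 m/d (same in every zone)
Zone A: v = q/n = 0.009419/0.28 = 0.03364 m/d → t_A = 276/0.03364 = 8205 d
Zone B: v = q/n = 0.009419/0.31 = 0.03038 m/d → t_B = 367/0.03038 = 12080 d
Total t = 8205 + 12080 = 20280 d
   = 20280 / 365 = 55.6 yr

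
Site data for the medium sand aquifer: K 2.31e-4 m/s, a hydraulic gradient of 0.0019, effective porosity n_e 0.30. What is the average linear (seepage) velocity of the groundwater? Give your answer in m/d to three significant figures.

K = 2.31e-4 m/s × 86400 s/d = 19.96 m/d
q = Ki = 19.96 × 0.0019 = 0.03792 m/d
Seepage velocity v = q / n = 0.03792 / 0.30 = 0.1264 m/d

0.126 m/d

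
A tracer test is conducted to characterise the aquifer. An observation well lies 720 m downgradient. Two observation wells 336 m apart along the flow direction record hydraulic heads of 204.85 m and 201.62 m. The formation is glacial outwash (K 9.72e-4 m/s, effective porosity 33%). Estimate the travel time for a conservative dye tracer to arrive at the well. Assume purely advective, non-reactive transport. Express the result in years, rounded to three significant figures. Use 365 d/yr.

Hydraulic gradient i = (204.85 − 201.62) / 336 = 3.23 / 336 = 0.009613
K = 9.72e-4 m/s × 86400 s/d = 83.98 m/d
q = Ki = 83.98 × 0.009613 = 0.8073 m/d
v_s = q/n_e = 0.8073/0.33 = 2.446 m/d
t = L / v = 720 / 2.446 = 294.3 d
   = 294.3 / 365 = 0.806 yr

0.806 years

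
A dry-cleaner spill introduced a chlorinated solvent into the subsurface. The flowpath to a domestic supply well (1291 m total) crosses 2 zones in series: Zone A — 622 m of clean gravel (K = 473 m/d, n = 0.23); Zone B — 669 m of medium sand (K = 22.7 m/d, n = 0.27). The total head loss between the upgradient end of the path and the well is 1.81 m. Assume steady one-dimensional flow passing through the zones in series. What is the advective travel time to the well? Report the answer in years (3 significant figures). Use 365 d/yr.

15.1 years

Continuity: the same q passes through each zone, so ΔH = q·Σ(L_j/K_j) — the zones act as resistances in series.
Σ(L/K) = 622/473 + 669/22.7 = 1.315 + 29.47 = 30.79 d
q = ΔH / Σ(L/K) = 1.81 / 30.79 = 0.05879 m/d (same in every zone)
Zone A: v = q/n = 0.05879/0.23 = 0.2556 m/d → t_A = 622/0.2556 = 2433 d
Zone B: v = q/n = 0.05879/0.27 = 0.2177 m/d → t_B = 669/0.2177 = 3072 d
Total t = 2433 + 3072 = 5506 d
   = 5506 / 365 = 15.1 yr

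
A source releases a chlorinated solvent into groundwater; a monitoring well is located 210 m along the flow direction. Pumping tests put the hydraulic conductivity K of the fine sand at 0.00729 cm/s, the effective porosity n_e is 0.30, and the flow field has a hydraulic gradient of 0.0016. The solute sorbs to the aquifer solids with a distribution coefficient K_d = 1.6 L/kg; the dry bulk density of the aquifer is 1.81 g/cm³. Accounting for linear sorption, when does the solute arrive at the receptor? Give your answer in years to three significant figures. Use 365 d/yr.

182 years

K = 0.00729 cm/s × 864 = 6.299 m/d
Darcy flux q = K·i = 6.299 × 0.0016 = 0.01008 m/d
Average linear velocity = 0.01008 / 0.30 = 0.03359 m/d
Retardation R = 1 + ρ_b·K_d/n = 1 + 1.81×1.6/0.30 = 10.65
Contaminant velocity v_c = v/R = 0.03359/10.65 = 0.003153 m/d
t = L/v_c = 210/0.003153 = 66600 d
   = 66600/365 = 182 yr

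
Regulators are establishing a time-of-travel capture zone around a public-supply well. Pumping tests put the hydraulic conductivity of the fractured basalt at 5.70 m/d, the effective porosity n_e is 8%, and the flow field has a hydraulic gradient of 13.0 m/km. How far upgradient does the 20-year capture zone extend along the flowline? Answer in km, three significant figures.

q = Ki = 5.70 × 0.013 = 0.07410 m/d
Average linear velocity = 0.07410 / 0.08 = 0.9263 m/d
T = 20 yr × 365 = 7300 d
L = v × T = 0.9263 × 7300 = 6762 m
   = 6.76 km

6.76 km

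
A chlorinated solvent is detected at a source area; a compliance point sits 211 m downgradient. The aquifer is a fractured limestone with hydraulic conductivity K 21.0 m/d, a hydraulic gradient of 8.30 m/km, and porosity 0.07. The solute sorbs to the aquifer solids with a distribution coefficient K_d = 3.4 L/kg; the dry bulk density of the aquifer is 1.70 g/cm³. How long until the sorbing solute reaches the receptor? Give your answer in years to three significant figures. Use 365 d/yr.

Darcy flux q = K·i = 21.0 × 0.0083 = 0.1743 m/d
Seepage velocity v = q / n = 0.1743 / 0.07 = 2.490 m/d
Retardation R = 1 + ρ_b·K_d/n = 1 + 1.70×3.4/0.07 = 83.57
Contaminant velocity v_c = v/R = 2.490/83.57 = 0.02979 m/d
t = L/v_c = 211/0.02979 = 7082 d
   = 7082/365 = 19.4 yr

19.4 years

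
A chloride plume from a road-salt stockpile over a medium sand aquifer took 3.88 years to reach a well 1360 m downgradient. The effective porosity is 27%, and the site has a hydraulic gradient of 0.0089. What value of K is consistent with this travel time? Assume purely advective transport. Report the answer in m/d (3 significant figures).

t = 3.88 years = 1416 d
v = L / t = 1360 / 1416 = 0.9603 m/d
K = v · n / i = 0.9603 × 0.27 / 0.0089 = 29.1 m/d

29.1 m/d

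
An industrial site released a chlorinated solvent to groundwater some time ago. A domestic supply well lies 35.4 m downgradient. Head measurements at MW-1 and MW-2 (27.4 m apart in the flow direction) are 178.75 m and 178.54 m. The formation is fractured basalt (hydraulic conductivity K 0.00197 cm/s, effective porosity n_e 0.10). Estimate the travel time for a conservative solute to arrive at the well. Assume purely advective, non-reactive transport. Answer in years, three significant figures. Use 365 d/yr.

Hydraulic gradient i = (178.75 − 178.54) / 27.4 = 0.21 / 27.4 = 0.007664
K = 0.00197 cm/s × 864 = 1.702 m/d
Specific discharge q = 1.702 × 0.007664 = 0.01305 m/d
Average linear velocity = 0.01305 / 0.10 = 0.1305 m/d
t = L / v = 35.4 / 0.1305 = 271.4 d
   = 271.4 / 365 = 0.743 yr

0.743 years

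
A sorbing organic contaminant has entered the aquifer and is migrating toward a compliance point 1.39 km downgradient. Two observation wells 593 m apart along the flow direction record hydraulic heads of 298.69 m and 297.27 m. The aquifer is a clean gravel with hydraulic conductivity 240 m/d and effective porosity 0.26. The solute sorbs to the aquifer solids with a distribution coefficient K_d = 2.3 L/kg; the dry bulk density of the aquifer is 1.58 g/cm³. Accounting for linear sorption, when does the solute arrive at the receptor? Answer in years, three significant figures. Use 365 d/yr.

25.8 years

Hydraulic gradient i = (298.69 − 297.27) / 593 = 1.42 / 593 = 0.002395
q = Ki = 240 × 0.002395 = 0.5747 m/d
Seepage velocity v = q / n = 0.5747 / 0.26 = 2.210 m/d
Retardation R = 1 + ρ_b·K_d/n = 1 + 1.58×2.3/0.26 = 14.98
Contaminant velocity v_c = v/R = 2.210/14.98 = 0.1476 m/d
L = 1.39 km = 1390 m
t = L/v_c = 1390/0.1476 = 9418 d
   = 9418/365 = 25.8 yr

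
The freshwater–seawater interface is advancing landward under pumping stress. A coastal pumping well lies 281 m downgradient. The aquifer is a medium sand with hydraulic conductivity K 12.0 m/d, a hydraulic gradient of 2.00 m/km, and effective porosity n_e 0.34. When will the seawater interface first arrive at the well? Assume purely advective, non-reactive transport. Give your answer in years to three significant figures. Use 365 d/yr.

Darcy flux q = K·i = 12.0 × 0.0020 = 0.02400 m/d
v = Ki/n = 12.0·0.0020/0.34 = 0.07059 m/d
t = L / v = 281 / 0.07059 = 3981 d
   = 3981 / 365 = 10.9 yr

10.9 years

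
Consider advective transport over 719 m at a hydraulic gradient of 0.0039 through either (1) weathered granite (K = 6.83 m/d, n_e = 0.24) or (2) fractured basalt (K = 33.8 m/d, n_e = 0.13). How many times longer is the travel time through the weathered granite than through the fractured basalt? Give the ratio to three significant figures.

9.14

Unit 1 (weathered granite): v = 6.83×0.0039/0.24 = 0.1110 m/d, t = 719/0.1110 = 6478 d
Unit 2 (fractured basalt): v = 33.8×0.0039/0.13 = 1.014 m/d, t = 719/1.014 = 709.1 d
t(weathered granite) / t(fractured basalt) = 6478/709.1 = 9.14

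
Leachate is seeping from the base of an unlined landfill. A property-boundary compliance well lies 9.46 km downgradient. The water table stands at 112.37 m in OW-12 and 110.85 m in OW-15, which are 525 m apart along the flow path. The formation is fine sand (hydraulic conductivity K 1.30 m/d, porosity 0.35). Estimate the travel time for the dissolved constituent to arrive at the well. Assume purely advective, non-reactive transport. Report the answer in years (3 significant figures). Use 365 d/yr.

2410 years

Hydraulic gradient i = (112.37 − 110.85) / 525 = 1.52 / 525 = 0.002895
Darcy flux q = K·i = 1.30 × 0.002895 = 0.003764 m/d
Average linear velocity = 0.003764 / 0.35 = 0.01075 m/d
L = 9.46 km = 9460 m
t = L / v = 9460 / 0.01075 = 879700 d
   = 879700 / 365 = 2410 yr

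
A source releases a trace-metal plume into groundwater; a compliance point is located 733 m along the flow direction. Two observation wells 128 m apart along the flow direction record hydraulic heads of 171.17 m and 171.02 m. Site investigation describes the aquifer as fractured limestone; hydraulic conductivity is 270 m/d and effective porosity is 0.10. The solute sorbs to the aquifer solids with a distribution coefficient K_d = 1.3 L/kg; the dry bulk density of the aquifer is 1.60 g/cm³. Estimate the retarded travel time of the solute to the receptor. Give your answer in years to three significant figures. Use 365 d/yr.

Hydraulic gradient i = (171.17 − 171.02) / 128 = 0.15 / 128 = 0.001172
Darcy flux q = K·i = 270 × 0.001172 = 0.3164 m/d
v = Ki/n = 270·0.001172/0.10 = 3.164 m/d
Retardation R = 1 + ρ_b·K_d/n = 1 + 1.60×1.3/0.10 = 21.80
Contaminant velocity v_c = v/R = 3.164/21.80 = 0.1451 m/d
t = L/v_c = 733/0.1451 = 5050 d
   = 5050/365 = 13.8 yr

13.8 years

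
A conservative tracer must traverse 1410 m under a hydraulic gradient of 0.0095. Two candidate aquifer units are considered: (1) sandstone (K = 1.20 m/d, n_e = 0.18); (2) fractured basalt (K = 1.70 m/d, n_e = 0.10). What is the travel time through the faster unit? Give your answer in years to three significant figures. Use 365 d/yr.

23.9 years

Unit 1 (sandstone): v = 1.20×0.0095/0.18 = 0.06333 m/d, t = 1410/0.06333 = 22260 d
Unit 2 (fractured basalt): v = 1.70×0.0095/0.10 = 0.1615 m/d, t = 1410/0.1615 = 8731 d
Faster: 8731 d / 365 = 23.9 yr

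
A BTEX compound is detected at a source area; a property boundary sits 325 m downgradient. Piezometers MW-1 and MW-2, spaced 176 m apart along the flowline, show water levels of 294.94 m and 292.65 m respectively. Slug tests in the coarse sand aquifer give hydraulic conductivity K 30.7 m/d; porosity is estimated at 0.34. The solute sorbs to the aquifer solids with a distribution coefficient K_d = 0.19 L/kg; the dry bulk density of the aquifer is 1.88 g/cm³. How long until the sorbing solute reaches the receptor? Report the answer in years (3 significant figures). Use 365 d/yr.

1.55 years

Hydraulic gradient i = (294.94 − 292.65) / 176 = 2.29 / 176 = 0.01301
q = Ki = 30.7 × 0.01301 = 0.3994 m/d
Average linear velocity = 0.3994 / 0.34 = 1.175 m/d
Retardation R = 1 + ρ_b·K_d/n = 1 + 1.88×0.19/0.34 = 2.051
Contaminant velocity v_c = v/R = 1.175/2.051 = 0.5729 m/d
t = L/v_c = 325/0.5729 = 567.3 d
   = 567.3/365 = 1.55 yr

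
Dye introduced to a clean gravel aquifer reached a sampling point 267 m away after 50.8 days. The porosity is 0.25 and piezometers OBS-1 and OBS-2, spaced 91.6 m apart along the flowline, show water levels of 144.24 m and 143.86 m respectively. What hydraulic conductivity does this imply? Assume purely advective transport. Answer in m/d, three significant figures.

Hydraulic gradient i = (144.24 − 143.86) / 91.6 = 0.38 / 91.6 = 0.004148
v = L / t = 267 / 50.8 = 5.256 m/d
K = v · n / i = 5.256 × 0.25 / 0.004148 = 317 m/d

317 m/d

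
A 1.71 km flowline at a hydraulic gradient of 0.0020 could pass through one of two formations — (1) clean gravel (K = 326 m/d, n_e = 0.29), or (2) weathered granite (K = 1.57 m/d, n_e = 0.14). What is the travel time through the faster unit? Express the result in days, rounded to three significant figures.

761 days

Unit 1 (clean gravel): v = 326×0.0020/0.29 = 2.248 m/d, t = 1710/2.248 = 760.6 d
Unit 2 (weathered granite): v = 1.57×0.0020/0.14 = 0.02243 m/d, t = 1710/0.02243 = 76240 d
Faster unit: t = 761 d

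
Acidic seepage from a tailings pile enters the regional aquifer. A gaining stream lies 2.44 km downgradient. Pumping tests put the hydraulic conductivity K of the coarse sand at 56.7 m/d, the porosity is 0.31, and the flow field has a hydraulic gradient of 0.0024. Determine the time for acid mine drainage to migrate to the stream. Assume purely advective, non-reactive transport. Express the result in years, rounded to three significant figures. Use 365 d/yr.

15.2 years

q = Ki = 56.7 × 0.0024 = 0.1361 m/d
v_s = q/n_e = 0.1361/0.31 = 0.4390 m/d
L = 2.44 km = 2440 m
t = L / v = 2440 / 0.4390 = 5558 d
   = 5558 / 365 = 15.2 yr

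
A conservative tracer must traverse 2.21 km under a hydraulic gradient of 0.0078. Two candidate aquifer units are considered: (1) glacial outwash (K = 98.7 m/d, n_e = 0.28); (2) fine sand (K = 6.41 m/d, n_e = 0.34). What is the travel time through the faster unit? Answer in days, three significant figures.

Unit 1 (glacial outwash): v = 98.7×0.0078/0.28 = 2.750 m/d, t = 2210/2.750 = 803.8 d
Unit 2 (fine sand): v = 6.41×0.0078/0.34 = 0.1471 m/d, t = 2210/0.1471 = 15030 d
Faster unit: t = 804 d

804 days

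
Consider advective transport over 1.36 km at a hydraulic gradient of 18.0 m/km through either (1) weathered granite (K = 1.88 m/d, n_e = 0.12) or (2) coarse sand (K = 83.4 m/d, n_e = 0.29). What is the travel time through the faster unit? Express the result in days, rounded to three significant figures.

Unit 1 (weathered granite): v = 1.88×0.018/0.12 = 0.2820 m/d, t = 1360/0.2820 = 4823 d
Unit 2 (coarse sand): v = 83.4×0.018/0.29 = 5.177 m/d, t = 1360/5.177 = 262.7 d
Faster unit: t = 263 d

263 days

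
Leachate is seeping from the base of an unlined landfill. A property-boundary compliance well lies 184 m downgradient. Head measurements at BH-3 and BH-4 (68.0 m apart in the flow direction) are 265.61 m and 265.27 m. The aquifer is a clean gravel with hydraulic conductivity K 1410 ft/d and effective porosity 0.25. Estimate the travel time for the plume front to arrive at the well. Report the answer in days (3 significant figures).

Hydraulic gradient i = (265.61 − 265.27) / 68.0 = 0.34 / 68.0 = 0.005000
K = 1410 ft/d × 0.3048 = 429.8 m/d
Darcy flux q = K·i = 429.8 × 0.005000 = 2.149 m/d
Seepage velocity v = q / n = 2.149 / 0.25 = 8.595 m/d
t = L / v = 184 / 8.595 = 21.41 d

21.4 days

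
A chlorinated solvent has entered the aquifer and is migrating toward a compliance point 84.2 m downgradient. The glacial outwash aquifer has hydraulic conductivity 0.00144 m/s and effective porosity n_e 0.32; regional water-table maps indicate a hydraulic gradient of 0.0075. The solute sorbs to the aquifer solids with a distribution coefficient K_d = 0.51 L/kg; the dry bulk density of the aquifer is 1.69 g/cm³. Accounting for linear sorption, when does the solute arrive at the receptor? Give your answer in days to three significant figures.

K = 0.00144 m/s × 86400 s/d = 124.4 m/d
Darcy flux q = K·i = 124.4 × 0.0075 = 0.9331 m/d
Seepage velocity v = q / n = 0.9331 / 0.32 = 2.916 m/d
Retardation R = 1 + ρ_b·K_d/n = 1 + 1.69×0.51/0.32 = 3.693
Contaminant velocity v_c = v/R = 2.916/3.693 = 0.7895 m/d
t = L/v_c = 84.2/0.7895 = 106.6 d

107 days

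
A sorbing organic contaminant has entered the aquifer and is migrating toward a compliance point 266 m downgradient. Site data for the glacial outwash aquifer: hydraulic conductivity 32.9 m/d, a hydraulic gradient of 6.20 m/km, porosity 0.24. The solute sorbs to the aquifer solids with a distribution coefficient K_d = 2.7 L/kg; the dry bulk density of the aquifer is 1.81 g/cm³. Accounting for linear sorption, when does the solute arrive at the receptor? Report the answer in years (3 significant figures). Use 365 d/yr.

18.3 years

q = Ki = 32.9 × 0.0062 = 0.2040 m/d
Seepage velocity v = q / n = 0.2040 / 0.24 = 0.8499 m/d
Retardation R = 1 + ρ_b·K_d/n = 1 + 1.81×2.7/0.24 = 21.36
Contaminant velocity v_c = v/R = 0.8499/21.36 = 0.03979 m/d
t = L/v_c = 266/0.03979 = 6686 d
   = 6686/365 = 18.3 yr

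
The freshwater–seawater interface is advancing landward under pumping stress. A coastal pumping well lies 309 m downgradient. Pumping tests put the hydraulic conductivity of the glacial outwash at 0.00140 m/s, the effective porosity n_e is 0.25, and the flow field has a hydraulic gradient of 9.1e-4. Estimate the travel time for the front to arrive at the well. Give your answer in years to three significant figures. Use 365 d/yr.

K = 0.00140 m/s × 86400 s/d = 121.0 m/d
q = Ki = 121.0 × 9.1e-4 = 0.1101 m/d
v_s = q/n_e = 0.1101/0.25 = 0.4403 m/d
t = L / v = 309 / 0.4403 = 701.8 d
   = 701.8 / 365 = 1.92 yr

1.92 years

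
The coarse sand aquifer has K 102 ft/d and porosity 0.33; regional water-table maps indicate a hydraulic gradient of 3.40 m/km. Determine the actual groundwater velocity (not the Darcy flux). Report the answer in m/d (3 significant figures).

K = 102 ft/d × 0.3048 = 31.09 m/d
q = Ki = 31.09 × 0.0034 = 0.1057 m/d
Average linear velocity = 0.1057 / 0.33 = 0.3203 m/d

0.320 m/d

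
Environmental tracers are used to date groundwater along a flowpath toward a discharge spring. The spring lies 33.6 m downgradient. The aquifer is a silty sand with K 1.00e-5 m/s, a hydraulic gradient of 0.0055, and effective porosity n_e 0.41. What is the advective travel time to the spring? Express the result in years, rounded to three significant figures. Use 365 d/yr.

7.94 years

K = 1.00e-5 m/s × 86400 s/d = 0.8640 m/d
Specific discharge q = 0.8640 × 0.0055 = 0.004752 m/d
v = Ki/n = 0.8640·0.0055/0.41 = 0.01159 m/d
t = L / v = 33.6 / 0.01159 = 2899 d
   = 2899 / 365 = 7.94 yr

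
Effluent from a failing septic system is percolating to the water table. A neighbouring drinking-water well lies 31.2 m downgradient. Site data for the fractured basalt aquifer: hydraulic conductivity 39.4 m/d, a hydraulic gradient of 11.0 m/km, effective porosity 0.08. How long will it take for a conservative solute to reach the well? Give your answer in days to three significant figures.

q = Ki = 39.4 × 0.011 = 0.4334 m/d
v = Ki/n = 39.4·0.011/0.08 = 5.417 m/d
t = L / v = 31.2 / 5.417 = 5.759 d

5.76 days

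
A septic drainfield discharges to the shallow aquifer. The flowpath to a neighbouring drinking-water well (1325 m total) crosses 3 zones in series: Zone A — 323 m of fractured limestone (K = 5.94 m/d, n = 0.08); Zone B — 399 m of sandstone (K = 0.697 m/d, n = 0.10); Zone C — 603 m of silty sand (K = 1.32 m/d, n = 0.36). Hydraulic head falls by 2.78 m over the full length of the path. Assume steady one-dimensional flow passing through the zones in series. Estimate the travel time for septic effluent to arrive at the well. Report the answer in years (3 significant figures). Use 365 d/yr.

302 years

Continuity: the same q passes through each zone, so ΔH = q·Σ(L_j/K_j) — the zones act as resistances in series.
Σ(L/K) = 323/5.94 + 399/0.697 + 603/1.32 = 54.38 + 572.5 + 456.8 = 1084 d
q = ΔH / Σ(L/K) = 2.78 / 1084 = 0.002565 m/d (same in every zone)
Zone A: v = q/n = 0.002565/0.08 = 0.03207 m/d → t_A = 323/0.03207 = 10070 d
Zone B: v = q/n = 0.002565/0.10 = 0.02565 m/d → t_B = 399/0.02565 = 15550 d
Zone C: v = q/n = 0.002565/0.36 = 0.007126 m/d → t_C = 603/0.007126 = 84620 d
Total t = 10070 + 15550 + 84620 = 110200 d
   = 110200 / 365 = 302 yr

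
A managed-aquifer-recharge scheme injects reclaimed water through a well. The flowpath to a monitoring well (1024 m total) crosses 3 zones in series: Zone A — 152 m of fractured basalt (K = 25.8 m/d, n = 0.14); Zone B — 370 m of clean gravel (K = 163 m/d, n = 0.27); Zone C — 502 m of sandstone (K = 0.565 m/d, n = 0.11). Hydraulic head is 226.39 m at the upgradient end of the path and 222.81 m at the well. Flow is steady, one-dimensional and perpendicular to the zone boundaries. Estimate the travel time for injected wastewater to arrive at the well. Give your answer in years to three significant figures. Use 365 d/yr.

Total head drop ΔH = 226.39 − 222.81 = 3.58 m
Continuity: the same q passes through each zone, so ΔH = q·Σ(L_j/K_j) — the zones act as resistances in series.
Σ(L/K) = 152/25.8 + 370/163 + 502/0.565 = 5.891 + 2.270 + 888.5 = 896.7 d
q = ΔH / Σ(L/K) = 3.58 / 896.7 = 0.003993 m/d (same in every zone)
Zone A: v = q/n = 0.003993/0.14 = 0.02852 m/d → t_A = 152/0.02852 = 5330 d
Zone B: v = q/n = 0.003993/0.27 = 0.01479 m/d → t_B = 370/0.01479 = 25020 d
Zone C: v = q/n = 0.003993/0.11 = 0.03630 m/d → t_C = 502/0.03630 = 13830 d
Total t = 5330 + 25020 + 13830 = 44180 d
   = 44180 / 365 = 121 yr

121 years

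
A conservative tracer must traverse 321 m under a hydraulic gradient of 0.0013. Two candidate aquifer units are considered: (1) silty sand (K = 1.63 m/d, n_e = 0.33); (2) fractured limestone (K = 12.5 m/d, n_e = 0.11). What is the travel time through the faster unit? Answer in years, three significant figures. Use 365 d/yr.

5.95 years

Unit 1 (silty sand): v = 1.63×0.0013/0.33 = 0.006421 m/d, t = 321/0.006421 = 49990 d
Unit 2 (fractured limestone): v = 12.5×0.0013/0.11 = 0.1477 m/d, t = 321/0.1477 = 2173 d
Faster: 2173 d / 365 = 5.95 yr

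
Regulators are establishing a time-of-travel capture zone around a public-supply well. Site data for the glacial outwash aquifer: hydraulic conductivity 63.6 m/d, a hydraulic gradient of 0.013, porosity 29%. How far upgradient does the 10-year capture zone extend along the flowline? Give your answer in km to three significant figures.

10.4 km

Specific discharge q = 63.6 × 0.013 = 0.8268 m/d
Average linear velocity = 0.8268 / 0.29 = 2.851 m/d
T = 10 yr × 365 = 3650 d
L = v × T = 2.851 × 3650 = 10410 m
   = 10.4 km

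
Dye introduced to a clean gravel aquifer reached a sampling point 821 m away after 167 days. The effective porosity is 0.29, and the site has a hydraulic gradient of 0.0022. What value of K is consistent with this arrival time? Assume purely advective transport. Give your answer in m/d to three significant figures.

648 m/d

v = L / t = 821 / 167 = 4.916 m/d
K = v · n / i = 4.916 × 0.29 / 0.0022 = 648 m/d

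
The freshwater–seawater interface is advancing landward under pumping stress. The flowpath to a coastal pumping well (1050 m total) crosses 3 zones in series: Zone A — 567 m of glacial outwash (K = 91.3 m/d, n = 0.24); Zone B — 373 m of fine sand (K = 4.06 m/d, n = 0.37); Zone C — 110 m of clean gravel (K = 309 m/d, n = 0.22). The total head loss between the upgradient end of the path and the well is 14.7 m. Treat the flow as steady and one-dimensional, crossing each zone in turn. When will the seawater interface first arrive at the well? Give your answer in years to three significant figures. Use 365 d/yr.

5.47 years

Steady 1-D flow in series ⇒ the Darcy flux q is identical in every zone and the zone head losses add (resistances L/K in series).
Σ(L/K) = 567/91.3 + 373/4.06 + 110/309 = 6.210 + 91.87 + 0.3560 = 98.44 d
q = ΔH / Σ(L/K) = 14.7 / 98.44 = 0.1493 m/d (same in every zone)
Zone A: v = q/n = 0.1493/0.24 = 0.6222 m/d → t_A = 567/0.6222 = 911.3 d
Zone B: v = q/n = 0.1493/0.37 = 0.4036 m/d → t_B = 373/0.4036 = 924.2 d
Zone C: v = q/n = 0.1493/0.22 = 0.6788 m/d → t_C = 110/0.6788 = 162.1 d
Total t = 911.3 + 924.2 + 162.1 = 1997 d
   = 1997 / 365 = 5.47 yr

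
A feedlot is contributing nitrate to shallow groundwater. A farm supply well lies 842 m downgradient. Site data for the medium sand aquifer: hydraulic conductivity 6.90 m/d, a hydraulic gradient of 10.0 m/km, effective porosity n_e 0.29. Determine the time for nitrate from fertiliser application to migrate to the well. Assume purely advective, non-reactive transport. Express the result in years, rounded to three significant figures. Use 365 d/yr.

9.70 years

Darcy flux q = K·i = 6.90 × 0.010 = 0.06900 m/d
Seepage velocity v = q / n = 0.06900 / 0.29 = 0.2379 m/d
t = L / v = 842 / 0.2379 = 3539 d
   = 3539 / 365 = 9.70 yr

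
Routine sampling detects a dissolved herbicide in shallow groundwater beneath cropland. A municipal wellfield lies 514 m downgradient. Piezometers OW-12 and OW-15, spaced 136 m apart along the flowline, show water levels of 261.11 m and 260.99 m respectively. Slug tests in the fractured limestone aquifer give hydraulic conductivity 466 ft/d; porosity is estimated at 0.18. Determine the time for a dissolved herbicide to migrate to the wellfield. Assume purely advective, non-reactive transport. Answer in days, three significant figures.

738 days

Hydraulic gradient i = (261.11 − 260.99) / 136 = 0.12 / 136 = 8.824e-4
K = 466 ft/d × 0.3048 = 142.0 m/d
q = Ki = 142.0 × 8.824e-4 = 0.1253 m/d
Average linear velocity = 0.1253 / 0.18 = 0.6963 m/d
t = L / v = 514 / 0.6963 = 738.2 d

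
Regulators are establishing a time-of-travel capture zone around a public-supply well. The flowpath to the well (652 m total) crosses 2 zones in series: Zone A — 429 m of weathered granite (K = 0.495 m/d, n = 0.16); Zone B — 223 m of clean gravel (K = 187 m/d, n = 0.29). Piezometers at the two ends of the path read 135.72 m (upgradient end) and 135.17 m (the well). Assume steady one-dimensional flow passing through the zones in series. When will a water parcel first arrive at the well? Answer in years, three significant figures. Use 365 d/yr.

576 years

Total head drop ΔH = 135.72 − 135.17 = 0.55 m
Continuity: the same q passes through each zone, so ΔH = q·Σ(L_j/K_j) — the zones act as resistances in series.
Σ(L/K) = 429/0.495 + 223/187 = 866.7 + 1.193 = 867.9 d
q = ΔH / Σ(L/K) = 0.55 / 867.9 = 6.337e-4 m/d (same in every zone)
Zone A: v = q/n = 6.337e-4/0.16 = 0.003961 m/d → t_A = 429/0.003961 = 108300 d
Zone B: v = q/n = 6.337e-4/0.29 = 0.002185 m/d → t_B = 223/0.002185 = 102000 d
Total t = 108300 + 102000 = 210400 d
   = 210400 / 365 = 576 yr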